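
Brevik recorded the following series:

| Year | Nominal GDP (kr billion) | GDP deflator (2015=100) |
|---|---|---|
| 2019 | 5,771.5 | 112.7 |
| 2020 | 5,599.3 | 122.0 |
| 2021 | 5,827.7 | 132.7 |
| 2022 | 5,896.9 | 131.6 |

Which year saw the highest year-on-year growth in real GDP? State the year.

2022

2020: real = 5599.3/1.220 = 4589.59; growth vs 2019 (5121.12) = -10.38%.
2021: real = 5827.7/1.327 = 4391.64; growth vs 2020 (4589.59) = -4.31%.
2022: real = 5896.9/1.316 = 4480.93; growth vs 2021 (4391.64) = 2.03%.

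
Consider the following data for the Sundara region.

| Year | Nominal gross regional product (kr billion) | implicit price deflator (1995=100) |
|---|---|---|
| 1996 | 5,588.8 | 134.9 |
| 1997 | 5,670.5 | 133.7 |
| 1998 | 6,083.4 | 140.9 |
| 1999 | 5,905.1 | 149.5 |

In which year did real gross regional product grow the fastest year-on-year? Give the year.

1997

1997: real = 5670.5/1.337 = 4241.21; growth vs 1996 (4142.92) = 2.37%.
1998: real = 6083.4/1.409 = 4317.53; growth vs 1997 (4241.21) = 1.80%.
1999: real = 5905.1/1.495 = 3949.90; growth vs 1998 (4317.53) = -8.51%.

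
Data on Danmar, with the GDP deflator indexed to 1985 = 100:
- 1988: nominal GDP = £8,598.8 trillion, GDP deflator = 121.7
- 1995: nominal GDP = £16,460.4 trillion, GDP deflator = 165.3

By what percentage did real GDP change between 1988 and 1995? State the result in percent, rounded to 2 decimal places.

Real GDP 1988 = 8598.8 / 1.217 = 7065.57.
Real GDP 1995 = 16460.4 / 1.653 = 9957.89.
Real growth = 9957.89 / 7065.57 − 1 = 0.4094.

40.94%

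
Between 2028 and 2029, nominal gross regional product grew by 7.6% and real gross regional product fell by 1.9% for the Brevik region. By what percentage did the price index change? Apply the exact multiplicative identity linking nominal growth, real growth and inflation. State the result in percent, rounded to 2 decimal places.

(1 + g_nom) = (1 + g_real)(1 + π), so π = 1.0760 / 0.9810 − 1 = 0.09684.

9.68%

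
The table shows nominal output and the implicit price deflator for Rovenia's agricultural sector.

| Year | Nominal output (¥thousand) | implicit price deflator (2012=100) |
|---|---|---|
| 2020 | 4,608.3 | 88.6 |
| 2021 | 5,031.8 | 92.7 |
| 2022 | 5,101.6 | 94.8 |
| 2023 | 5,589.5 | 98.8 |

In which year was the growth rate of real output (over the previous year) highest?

2023

2021: real = 5031.8/0.927 = 5428.05; growth vs 2020 (5201.24) = 4.36%.
2022: real = 5101.6/0.948 = 5381.43; growth vs 2021 (5428.05) = -0.86%.
2023: real = 5589.5/0.988 = 5657.39; growth vs 2022 (5381.43) = 5.13%.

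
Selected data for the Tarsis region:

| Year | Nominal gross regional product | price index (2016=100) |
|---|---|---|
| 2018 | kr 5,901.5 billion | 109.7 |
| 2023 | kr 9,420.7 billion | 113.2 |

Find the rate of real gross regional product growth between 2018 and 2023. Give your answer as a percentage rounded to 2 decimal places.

Real gross regional product 2018 = 5901.5 / 1.097 = 5379.67.
Real gross regional product 2023 = 9420.7 / 1.132 = 8322.17.
Real growth = 8322.17 / 5379.67 − 1 = 0.5470.

54.70%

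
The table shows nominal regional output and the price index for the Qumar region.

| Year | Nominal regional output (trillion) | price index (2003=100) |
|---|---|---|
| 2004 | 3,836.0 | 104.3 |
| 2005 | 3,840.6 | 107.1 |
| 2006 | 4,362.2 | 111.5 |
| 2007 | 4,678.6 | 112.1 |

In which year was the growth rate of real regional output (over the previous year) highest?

2006

2005: real = 3840.6/1.071 = 3585.99; growth vs 2004 (3677.85) = -2.50%.
2006: real = 4362.2/1.115 = 3912.29; growth vs 2005 (3585.99) = 9.10%.
2007: real = 4678.6/1.121 = 4173.60; growth vs 2006 (3912.29) = 6.68%.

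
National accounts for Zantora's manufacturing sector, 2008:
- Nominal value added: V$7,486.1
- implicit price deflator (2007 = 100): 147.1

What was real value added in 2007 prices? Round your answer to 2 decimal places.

V$5,089.12

Real value added = Nominal / (implicit price deflator/100) = 7486.1 / 1.471 = 5089.12.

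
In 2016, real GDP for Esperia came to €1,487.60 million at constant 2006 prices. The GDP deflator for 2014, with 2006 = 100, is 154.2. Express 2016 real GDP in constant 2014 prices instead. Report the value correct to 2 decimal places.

€2,293.88 million

Real GDP in 2014 prices = Real GDP in 2006 prices × (P_2014/P_2006) = 1487.60 × 1.542 = 2293.88.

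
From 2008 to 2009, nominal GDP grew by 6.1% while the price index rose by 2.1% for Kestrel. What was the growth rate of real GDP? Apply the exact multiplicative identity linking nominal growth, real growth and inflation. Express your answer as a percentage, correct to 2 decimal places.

3.92%

(1 + g_nom) = (1 + g_real)(1 + π), so g_real = 1.0610 / 1.0210 − 1 = 0.03918.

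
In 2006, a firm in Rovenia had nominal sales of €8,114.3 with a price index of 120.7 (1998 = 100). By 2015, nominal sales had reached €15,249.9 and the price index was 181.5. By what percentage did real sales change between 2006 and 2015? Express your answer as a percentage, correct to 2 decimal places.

Real sales 2006 = 8114.3 / 1.207 = 6722.70.
Real sales 2015 = 15249.9 / 1.815 = 8402.15.
Real growth = 8402.15 / 6722.70 − 1 = 0.2498.

24.98%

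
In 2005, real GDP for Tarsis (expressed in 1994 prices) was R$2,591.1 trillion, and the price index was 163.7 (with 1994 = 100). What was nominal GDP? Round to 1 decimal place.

Nominal GDP = Real × (price index/100) = 2591.1 × 1.637 = 4241.63.

R$4,241.6 trillion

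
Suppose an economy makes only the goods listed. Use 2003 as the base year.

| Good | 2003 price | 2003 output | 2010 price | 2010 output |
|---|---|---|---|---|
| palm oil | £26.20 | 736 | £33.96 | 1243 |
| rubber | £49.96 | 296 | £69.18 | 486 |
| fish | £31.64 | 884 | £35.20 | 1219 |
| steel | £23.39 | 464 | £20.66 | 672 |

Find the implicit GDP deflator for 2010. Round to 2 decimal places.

119.34

Nominal GDP 2010 = 33.96·1243 + 69.18·486 + 35.20·1219 + 20.66·672 = 132626.08.
Real GDP 2010 (at 2003 prices) = 26.20·1243 + 49.96·486 + 31.64·1219 + 23.39·672 = 111134.40.
Deflator = Nominal/Real × 100 = 132626.08/111134.40 × 100 = 119.338.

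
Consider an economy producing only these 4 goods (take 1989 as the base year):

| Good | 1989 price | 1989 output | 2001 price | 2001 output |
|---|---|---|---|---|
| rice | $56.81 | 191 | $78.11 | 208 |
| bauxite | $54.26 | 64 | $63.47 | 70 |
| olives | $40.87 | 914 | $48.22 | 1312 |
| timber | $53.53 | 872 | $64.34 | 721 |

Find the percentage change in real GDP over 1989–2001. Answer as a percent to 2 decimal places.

Real GDP 1989 = Nominal GDP 1989 = 56.81·191 + 54.26·64 + 40.87·914 + 53.53·872 = 98356.69.
Real GDP 2001 (at 1989 prices) = 56.81·208 + 54.26·70 + 40.87·1312 + 53.53·721 = 107831.25.
Real growth = 107831.25/98356.69 − 1 = 0.0963.

9.63%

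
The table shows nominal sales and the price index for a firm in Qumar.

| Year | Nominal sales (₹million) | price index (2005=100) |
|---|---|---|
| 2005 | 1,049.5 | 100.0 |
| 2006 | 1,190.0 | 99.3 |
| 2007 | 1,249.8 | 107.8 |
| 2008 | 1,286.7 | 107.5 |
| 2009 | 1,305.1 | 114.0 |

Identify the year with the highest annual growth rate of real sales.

2006: real = 1190.0/0.993 = 1198.39; growth vs 2005 (1049.50) = 14.19%.
2007: real = 1249.8/1.078 = 1159.37; growth vs 2006 (1198.39) = -3.26%.
2008: real = 1286.7/1.075 = 1196.93; growth vs 2007 (1159.37) = 3.24%.
2009: real = 1305.1/1.140 = 1144.82; growth vs 2008 (1196.93) = -4.35%.

2006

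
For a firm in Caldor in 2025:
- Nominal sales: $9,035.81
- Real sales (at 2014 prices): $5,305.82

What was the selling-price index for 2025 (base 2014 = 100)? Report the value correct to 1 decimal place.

selling-price index = (Nominal / Real) × 100 = 9035.81 / 5305.82 × 100 = 170.30.

170.3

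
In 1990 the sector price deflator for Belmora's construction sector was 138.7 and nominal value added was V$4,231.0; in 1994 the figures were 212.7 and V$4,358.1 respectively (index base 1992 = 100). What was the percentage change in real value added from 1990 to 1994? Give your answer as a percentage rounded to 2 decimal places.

Deflate each year: 1990 → 4231.0/1.387 = 3050.47; 1994 → 4358.1/2.127 = 2048.94.
So real value added changed by 2048.94/3050.47 − 1 = -0.3283, i.e. -32.83%.

-32.83%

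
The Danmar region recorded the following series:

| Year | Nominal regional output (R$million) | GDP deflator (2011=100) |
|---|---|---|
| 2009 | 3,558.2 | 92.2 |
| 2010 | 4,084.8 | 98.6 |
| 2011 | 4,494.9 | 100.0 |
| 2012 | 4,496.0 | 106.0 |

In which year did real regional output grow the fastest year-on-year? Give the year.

2011

2010: real = 4084.8/0.986 = 4142.80; growth vs 2009 (3859.22) = 7.35%.
2011: real = 4494.9/1.000 = 4494.90; growth vs 2010 (4142.80) = 8.50%.
2012: real = 4496.0/1.060 = 4241.51; growth vs 2011 (4494.90) = -5.64%.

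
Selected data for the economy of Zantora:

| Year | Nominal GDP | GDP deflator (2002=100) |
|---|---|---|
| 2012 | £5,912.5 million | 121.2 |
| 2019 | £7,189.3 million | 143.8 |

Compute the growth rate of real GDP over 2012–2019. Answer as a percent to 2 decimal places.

Deflate each year: 2012 → 5912.5/1.212 = 4878.30; 2019 → 7189.3/1.438 = 4999.51.
So real GDP changed by 4999.51/4878.30 − 1 = 0.0248, i.e. 2.48%.

2.48%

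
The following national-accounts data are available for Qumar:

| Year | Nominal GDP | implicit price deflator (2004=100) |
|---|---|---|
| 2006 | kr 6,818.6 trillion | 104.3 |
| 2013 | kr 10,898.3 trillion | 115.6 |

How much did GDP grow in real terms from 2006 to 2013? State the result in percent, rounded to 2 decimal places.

44.21%

Deflate each year: 2006 → 6818.6/1.043 = 6537.49; 2013 → 10898.3/1.156 = 9427.60.
So real GDP changed by 9427.60/6537.49 − 1 = 0.4421, i.e. 44.21%.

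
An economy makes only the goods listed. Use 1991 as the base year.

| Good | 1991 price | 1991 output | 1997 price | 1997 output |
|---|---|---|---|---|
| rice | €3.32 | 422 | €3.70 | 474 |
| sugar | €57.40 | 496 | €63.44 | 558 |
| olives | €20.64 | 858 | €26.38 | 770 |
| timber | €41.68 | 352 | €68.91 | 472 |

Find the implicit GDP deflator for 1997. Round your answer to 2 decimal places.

130.10

Nominal GDP 1997 = 3.70·474 + 63.44·558 + 26.38·770 + 68.91·472 = 89991.44.
Real GDP 1997 (at 1991 prices) = 3.32·474 + 57.40·558 + 20.64·770 + 41.68·472 = 69168.64.
Deflator = Nominal/Real × 100 = 89991.44/69168.64 × 100 = 130.104.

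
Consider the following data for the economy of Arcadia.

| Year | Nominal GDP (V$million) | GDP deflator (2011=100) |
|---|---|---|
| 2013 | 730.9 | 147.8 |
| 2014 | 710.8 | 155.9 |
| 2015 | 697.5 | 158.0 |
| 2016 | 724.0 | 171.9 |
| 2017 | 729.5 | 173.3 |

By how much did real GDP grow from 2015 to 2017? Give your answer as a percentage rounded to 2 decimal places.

Real GDP 2015 = 697.5/1.580 = 441.46.
Real GDP 2017 = 729.5/1.733 = 420.95.
Change = 420.95/441.46 − 1 = -0.0465.

-4.65%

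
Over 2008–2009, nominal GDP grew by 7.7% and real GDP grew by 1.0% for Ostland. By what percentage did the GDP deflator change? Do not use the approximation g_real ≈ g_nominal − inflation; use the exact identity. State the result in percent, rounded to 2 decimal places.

(1 + g_nom) = (1 + g_real)(1 + π), so π = 1.0770 / 1.0100 − 1 = 0.06634.

6.63%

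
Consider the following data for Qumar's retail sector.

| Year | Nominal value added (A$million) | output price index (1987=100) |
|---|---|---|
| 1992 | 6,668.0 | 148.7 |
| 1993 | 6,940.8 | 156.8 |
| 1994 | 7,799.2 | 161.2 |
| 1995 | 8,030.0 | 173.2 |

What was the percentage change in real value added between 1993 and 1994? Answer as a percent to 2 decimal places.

Real value added 1993 = 6940.8/1.568 = 4426.53.
Real value added 1994 = 7799.2/1.612 = 4838.21.
Change = 4838.21/4426.53 − 1 = 0.0930.

9.30%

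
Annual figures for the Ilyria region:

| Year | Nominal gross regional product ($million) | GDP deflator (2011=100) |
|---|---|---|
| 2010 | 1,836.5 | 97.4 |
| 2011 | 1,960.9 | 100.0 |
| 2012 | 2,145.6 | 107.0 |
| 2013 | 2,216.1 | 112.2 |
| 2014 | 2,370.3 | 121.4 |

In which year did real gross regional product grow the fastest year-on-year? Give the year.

2011

2011: real = 1960.9/1.000 = 1960.90; growth vs 2010 (1885.52) = 4.00%.
2012: real = 2145.6/1.070 = 2005.23; growth vs 2011 (1960.90) = 2.26%.
2013: real = 2216.1/1.122 = 1975.13; growth vs 2012 (2005.23) = -1.50%.
2014: real = 2370.3/1.214 = 1952.47; growth vs 2013 (1975.13) = -1.15%.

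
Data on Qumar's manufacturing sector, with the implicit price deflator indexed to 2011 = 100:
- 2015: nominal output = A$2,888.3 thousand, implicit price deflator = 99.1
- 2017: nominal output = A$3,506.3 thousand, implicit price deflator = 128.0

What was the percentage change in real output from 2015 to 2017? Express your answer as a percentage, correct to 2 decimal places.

Real output 2015 = 2888.3 / 0.991 = 2914.53.
Real output 2017 = 3506.3 / 1.280 = 2739.30.
Real growth = 2739.30 / 2914.53 − 1 = -0.0601.

-6.01%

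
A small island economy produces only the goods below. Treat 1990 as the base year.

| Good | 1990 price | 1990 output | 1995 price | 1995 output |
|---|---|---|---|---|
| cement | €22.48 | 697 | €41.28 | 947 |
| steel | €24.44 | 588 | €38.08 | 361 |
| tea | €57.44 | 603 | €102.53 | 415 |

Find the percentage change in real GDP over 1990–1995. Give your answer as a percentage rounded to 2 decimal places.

-16.59%

Real GDP 1990 = Nominal GDP 1990 = 22.48·697 + 24.44·588 + 57.44·603 = 64675.60.
Real GDP 1995 (at 1990 prices) = 22.48·947 + 24.44·361 + 57.44·415 = 53949.00.
Real growth = 53949.00/64675.60 − 1 = -0.1659.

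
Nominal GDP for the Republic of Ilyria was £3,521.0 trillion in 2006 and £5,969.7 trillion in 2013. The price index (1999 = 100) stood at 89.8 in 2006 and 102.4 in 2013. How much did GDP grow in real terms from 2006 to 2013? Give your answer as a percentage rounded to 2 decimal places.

Real GDP 2006 = 3521.0 / 0.898 = 3920.94.
Real GDP 2013 = 5969.7 / 1.024 = 5829.79.
Real growth = 5829.79 / 3920.94 − 1 = 0.4868.

48.68%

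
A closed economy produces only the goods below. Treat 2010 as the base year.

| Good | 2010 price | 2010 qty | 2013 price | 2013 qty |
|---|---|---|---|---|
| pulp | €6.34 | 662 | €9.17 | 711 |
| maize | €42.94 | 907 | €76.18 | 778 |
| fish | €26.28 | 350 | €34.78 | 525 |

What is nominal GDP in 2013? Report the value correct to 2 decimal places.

€84047.41

Nominal GDP 2013 = Σ (p_2013 × q_2013) = 9.17·711 + 76.18·778 + 34.78·525 = 84047.41.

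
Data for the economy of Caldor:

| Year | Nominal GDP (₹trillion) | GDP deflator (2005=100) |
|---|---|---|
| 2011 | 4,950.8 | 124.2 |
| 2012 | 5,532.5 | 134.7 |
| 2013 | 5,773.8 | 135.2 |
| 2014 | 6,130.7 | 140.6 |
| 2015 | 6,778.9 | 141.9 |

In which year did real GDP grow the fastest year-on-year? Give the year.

2012: real = 5532.5/1.347 = 4107.28; growth vs 2011 (3986.15) = 3.04%.
2013: real = 5773.8/1.352 = 4270.56; growth vs 2012 (4107.28) = 3.98%.
2014: real = 6130.7/1.406 = 4360.38; growth vs 2013 (4270.56) = 2.10%.
2015: real = 6778.9/1.419 = 4777.24; growth vs 2014 (4360.38) = 9.56%.

2015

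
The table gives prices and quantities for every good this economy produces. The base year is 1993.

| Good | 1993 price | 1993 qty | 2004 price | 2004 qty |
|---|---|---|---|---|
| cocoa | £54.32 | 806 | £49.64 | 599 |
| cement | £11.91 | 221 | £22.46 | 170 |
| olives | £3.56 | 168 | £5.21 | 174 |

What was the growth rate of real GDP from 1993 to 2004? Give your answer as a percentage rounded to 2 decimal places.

Real GDP 1993 = Nominal GDP 1993 = 54.32·806 + 11.91·221 + 3.56·168 = 47012.11.
Real GDP 2004 (at 1993 prices) = 54.32·599 + 11.91·170 + 3.56·174 = 35181.82.
Real growth = 35181.82/47012.11 − 1 = -0.2516.

-25.16%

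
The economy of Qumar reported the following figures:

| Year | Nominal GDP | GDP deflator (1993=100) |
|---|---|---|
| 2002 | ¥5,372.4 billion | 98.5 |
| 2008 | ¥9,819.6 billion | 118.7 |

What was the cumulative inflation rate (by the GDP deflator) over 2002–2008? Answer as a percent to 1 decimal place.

20.5%

Price-level change = 118.7 / 98.5 − 1 = 0.2051.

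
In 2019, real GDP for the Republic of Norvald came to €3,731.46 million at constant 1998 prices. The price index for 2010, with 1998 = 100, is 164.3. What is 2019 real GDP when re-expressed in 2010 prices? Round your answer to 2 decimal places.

Real GDP in 2010 prices = Real GDP in 1998 prices × (P_2010/P_1998) = 3731.46 × 1.643 = 6130.79.

€6,130.79 million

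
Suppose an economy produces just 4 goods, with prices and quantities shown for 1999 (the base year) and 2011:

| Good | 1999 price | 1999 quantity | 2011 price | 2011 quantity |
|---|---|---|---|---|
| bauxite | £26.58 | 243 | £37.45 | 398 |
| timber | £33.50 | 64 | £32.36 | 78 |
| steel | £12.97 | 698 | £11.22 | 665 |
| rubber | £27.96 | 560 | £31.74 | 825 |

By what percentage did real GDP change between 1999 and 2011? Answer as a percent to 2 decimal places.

34.73%

Real GDP 1999 = Nominal GDP 1999 = 26.58·243 + 33.50·64 + 12.97·698 + 27.96·560 = 33313.60.
Real GDP 2011 (at 1999 prices) = 26.58·398 + 33.50·78 + 12.97·665 + 27.96·825 = 44883.89.
Real growth = 44883.89/33313.60 − 1 = 0.3473.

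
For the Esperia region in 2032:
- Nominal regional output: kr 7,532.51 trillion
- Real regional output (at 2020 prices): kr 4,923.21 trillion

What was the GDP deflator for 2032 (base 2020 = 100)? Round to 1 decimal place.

GDP deflator = (Nominal / Real) × 100 = 7532.51 / 4923.21 × 100 = 153.00.

153.0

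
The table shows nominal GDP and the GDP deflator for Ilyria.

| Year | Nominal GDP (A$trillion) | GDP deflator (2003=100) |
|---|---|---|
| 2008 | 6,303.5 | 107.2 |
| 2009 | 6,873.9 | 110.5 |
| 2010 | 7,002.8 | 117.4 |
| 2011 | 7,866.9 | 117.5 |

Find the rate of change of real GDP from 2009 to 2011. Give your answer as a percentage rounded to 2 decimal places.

7.63%

Real GDP 2009 = 6873.9/1.105 = 6220.72.
Real GDP 2011 = 7866.9/1.175 = 6695.23.
Change = 6695.23/6220.72 − 1 = 0.0763.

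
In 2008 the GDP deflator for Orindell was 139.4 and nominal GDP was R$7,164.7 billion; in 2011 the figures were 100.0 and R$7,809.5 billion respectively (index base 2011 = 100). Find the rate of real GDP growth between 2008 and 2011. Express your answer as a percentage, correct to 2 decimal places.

51.95%

Deflate each year: 2008 → 7164.7/1.394 = 5139.67; 2011 → 7809.5/1.000 = 7809.50.
So real GDP changed by 7809.50/5139.67 − 1 = 0.5195, i.e. 51.95%.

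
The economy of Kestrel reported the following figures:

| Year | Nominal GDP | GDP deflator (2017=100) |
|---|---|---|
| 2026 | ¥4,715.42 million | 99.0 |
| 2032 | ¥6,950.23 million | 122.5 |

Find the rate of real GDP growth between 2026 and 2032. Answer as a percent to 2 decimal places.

Deflate each year: 2026 → 4715.42/0.990 = 4763.05; 2032 → 6950.23/1.225 = 5673.66.
So real GDP changed by 5673.66/4763.05 − 1 = 0.1912, i.e. 19.12%.

19.12%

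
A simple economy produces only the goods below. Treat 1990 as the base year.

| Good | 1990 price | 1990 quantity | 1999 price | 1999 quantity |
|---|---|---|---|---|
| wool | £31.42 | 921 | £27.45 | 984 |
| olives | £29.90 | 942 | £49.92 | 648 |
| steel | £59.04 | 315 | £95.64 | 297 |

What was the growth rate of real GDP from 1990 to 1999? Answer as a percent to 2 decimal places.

-10.40%

Real GDP 1990 = Nominal GDP 1990 = 31.42·921 + 29.90·942 + 59.04·315 = 75701.22.
Real GDP 1999 (at 1990 prices) = 31.42·984 + 29.90·648 + 59.04·297 = 67827.36.
Real growth = 67827.36/75701.22 − 1 = -0.1040.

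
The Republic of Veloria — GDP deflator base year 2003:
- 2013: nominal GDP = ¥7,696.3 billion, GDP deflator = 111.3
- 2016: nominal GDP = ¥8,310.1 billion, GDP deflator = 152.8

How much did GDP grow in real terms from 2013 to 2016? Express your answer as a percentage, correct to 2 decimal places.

Real GDP 2013 = 7696.3 / 1.113 = 6914.91.
Real GDP 2016 = 8310.1 / 1.528 = 5438.55.
Real growth = 5438.55 / 6914.91 − 1 = -0.2135.

-21.35%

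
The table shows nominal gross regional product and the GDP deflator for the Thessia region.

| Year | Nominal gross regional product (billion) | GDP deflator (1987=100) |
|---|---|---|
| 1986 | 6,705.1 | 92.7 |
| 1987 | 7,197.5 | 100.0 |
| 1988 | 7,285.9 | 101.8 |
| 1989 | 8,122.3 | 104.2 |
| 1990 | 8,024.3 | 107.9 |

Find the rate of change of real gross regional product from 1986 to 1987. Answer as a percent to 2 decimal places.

Real gross regional product 1986 = 6705.1/0.927 = 7233.12.
Real gross regional product 1987 = 7197.5/1.000 = 7197.50.
Change = 7197.50/7233.12 − 1 = -0.0049.

-0.49%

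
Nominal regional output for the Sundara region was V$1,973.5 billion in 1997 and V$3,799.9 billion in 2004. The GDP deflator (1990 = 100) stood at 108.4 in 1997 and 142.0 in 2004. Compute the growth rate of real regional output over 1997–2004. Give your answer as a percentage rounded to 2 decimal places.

Real regional output 1997 = 1973.5 / 1.084 = 1820.57.
Real regional output 2004 = 3799.9 / 1.420 = 2675.99.
Real growth = 2675.99 / 1820.57 − 1 = 0.4699.

46.99%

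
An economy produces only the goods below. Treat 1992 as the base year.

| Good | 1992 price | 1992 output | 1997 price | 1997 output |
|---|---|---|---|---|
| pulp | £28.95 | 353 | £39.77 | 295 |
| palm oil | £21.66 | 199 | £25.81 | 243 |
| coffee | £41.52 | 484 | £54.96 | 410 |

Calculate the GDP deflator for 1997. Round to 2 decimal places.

Nominal GDP 1997 = 39.77·295 + 25.81·243 + 54.96·410 = 40537.58.
Real GDP 1997 (at 1992 prices) = 28.95·295 + 21.66·243 + 41.52·410 = 30826.83.
Deflator = Nominal/Real × 100 = 40537.58/30826.83 × 100 = 131.501.

131.50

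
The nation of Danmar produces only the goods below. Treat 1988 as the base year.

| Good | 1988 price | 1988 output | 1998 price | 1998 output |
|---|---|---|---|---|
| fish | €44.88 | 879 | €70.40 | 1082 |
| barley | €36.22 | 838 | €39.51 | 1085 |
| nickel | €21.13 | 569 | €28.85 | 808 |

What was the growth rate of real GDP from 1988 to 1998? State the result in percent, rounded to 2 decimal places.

28.24%

Real GDP 1988 = Nominal GDP 1988 = 44.88·879 + 36.22·838 + 21.13·569 = 81824.85.
Real GDP 1998 (at 1988 prices) = 44.88·1082 + 36.22·1085 + 21.13·808 = 104931.90.
Real growth = 104931.90/81824.85 − 1 = 0.2824.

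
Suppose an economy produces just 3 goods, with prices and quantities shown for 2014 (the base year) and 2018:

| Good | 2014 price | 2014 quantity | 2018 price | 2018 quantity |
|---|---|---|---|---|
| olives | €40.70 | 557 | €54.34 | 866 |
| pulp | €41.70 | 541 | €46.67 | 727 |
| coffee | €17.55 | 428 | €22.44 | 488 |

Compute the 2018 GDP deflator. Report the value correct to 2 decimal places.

124.03

Nominal GDP 2018 = 54.34·866 + 46.67·727 + 22.44·488 = 91938.25.
Real GDP 2018 (at 2014 prices) = 40.70·866 + 41.70·727 + 17.55·488 = 74126.50.
Deflator = Nominal/Real × 100 = 91938.25/74126.50 × 100 = 124.029.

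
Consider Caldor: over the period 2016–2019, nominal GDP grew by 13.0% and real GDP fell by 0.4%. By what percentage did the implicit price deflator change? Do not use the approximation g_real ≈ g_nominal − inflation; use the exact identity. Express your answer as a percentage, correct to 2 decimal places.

13.45%

(1 + g_nom) = (1 + g_real)(1 + π), so π = 1.1300 / 0.9960 − 1 = 0.13454.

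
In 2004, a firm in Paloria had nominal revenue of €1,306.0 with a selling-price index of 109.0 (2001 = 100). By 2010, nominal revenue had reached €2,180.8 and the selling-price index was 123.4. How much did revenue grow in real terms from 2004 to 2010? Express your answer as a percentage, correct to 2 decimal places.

Real revenue 2004 = 1306.0 / 1.090 = 1198.17.
Real revenue 2010 = 2180.8 / 1.234 = 1767.26.
Real growth = 1767.26 / 1198.17 − 1 = 0.4750.

47.50%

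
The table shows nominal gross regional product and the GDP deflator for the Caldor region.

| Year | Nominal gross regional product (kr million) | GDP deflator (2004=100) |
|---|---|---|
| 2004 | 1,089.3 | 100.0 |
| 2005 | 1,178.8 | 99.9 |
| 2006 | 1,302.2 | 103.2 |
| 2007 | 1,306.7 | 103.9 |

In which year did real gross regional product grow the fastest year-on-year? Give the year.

2005: real = 1178.8/0.999 = 1179.98; growth vs 2004 (1089.30) = 8.32%.
2006: real = 1302.2/1.032 = 1261.82; growth vs 2005 (1179.98) = 6.94%.
2007: real = 1306.7/1.039 = 1257.65; growth vs 2006 (1261.82) = -0.33%.

2005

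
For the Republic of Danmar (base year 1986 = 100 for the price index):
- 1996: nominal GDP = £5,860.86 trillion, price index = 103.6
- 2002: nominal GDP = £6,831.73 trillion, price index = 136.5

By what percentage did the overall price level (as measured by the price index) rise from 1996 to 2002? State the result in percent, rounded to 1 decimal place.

Price-level change = 136.5 / 103.6 − 1 = 0.3176.

31.8%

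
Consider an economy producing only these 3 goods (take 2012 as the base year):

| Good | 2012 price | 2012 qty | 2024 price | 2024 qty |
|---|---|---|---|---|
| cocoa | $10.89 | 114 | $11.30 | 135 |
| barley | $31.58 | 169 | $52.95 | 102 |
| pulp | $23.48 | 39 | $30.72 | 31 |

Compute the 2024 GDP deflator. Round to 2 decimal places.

145.39

Nominal GDP 2024 = 11.30·135 + 52.95·102 + 30.72·31 = 7878.72.
Real GDP 2024 (at 2012 prices) = 10.89·135 + 31.58·102 + 23.48·31 = 5419.19.
Deflator = Nominal/Real × 100 = 7878.72/5419.19 × 100 = 145.386.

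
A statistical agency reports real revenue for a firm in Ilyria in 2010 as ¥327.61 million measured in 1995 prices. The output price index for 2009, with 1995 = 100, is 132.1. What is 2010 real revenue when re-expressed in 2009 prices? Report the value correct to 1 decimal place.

¥432.8 million

Real revenue in 2009 prices = Real revenue in 1995 prices × (P_2009/P_1995) = 327.61 × 1.321 = 432.77.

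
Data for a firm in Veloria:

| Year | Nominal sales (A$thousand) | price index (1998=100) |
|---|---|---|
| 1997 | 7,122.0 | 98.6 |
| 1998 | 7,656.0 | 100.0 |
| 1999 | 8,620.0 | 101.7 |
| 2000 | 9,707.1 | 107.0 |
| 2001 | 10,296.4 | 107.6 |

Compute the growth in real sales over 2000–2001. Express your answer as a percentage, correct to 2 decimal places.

5.48%

Real sales 2000 = 9707.1/1.070 = 9072.06.
Real sales 2001 = 10296.4/1.076 = 9569.14.
Change = 9569.14/9072.06 − 1 = 0.0548.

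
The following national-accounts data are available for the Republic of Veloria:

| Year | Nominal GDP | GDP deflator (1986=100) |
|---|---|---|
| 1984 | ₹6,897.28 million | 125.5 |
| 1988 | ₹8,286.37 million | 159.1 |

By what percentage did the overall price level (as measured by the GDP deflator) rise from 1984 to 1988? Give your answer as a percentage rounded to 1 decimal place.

26.8%

Price-level change = 159.1 / 125.5 − 1 = 0.2677.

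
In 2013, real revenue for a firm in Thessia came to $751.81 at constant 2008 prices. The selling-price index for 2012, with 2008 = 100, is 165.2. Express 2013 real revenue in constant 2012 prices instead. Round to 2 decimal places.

Real revenue in 2012 prices = Real revenue in 2008 prices × (P_2012/P_2008) = 751.81 × 1.652 = 1241.99.

$1,241.99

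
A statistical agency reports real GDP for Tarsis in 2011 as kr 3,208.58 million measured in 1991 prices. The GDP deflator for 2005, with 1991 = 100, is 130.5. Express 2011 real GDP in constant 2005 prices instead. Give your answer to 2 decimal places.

Real GDP in 2005 prices = Real GDP in 1991 prices × (P_2005/P_1991) = 3208.58 × 1.305 = 4187.20.

kr 4,187.20 million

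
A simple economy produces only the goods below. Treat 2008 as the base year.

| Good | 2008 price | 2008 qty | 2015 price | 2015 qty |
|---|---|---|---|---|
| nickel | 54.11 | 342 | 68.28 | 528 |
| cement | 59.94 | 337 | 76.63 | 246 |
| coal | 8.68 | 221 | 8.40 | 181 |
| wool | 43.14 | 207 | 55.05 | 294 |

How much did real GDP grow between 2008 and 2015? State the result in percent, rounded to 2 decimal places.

Real GDP 2008 = Nominal GDP 2008 = 54.11·342 + 59.94·337 + 8.68·221 + 43.14·207 = 49553.66.
Real GDP 2015 (at 2008 prices) = 54.11·528 + 59.94·246 + 8.68·181 + 43.14·294 = 57569.56.
Real growth = 57569.56/49553.66 − 1 = 0.1618.

16.18%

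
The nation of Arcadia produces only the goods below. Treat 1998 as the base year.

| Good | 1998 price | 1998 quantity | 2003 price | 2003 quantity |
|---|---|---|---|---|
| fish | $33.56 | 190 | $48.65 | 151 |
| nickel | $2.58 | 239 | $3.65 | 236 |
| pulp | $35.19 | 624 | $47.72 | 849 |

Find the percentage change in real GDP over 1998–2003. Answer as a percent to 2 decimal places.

Real GDP 1998 = Nominal GDP 1998 = 33.56·190 + 2.58·239 + 35.19·624 = 28951.58.
Real GDP 2003 (at 1998 prices) = 33.56·151 + 2.58·236 + 35.19·849 = 35552.75.
Real growth = 35552.75/28951.58 − 1 = 0.2280.

22.80%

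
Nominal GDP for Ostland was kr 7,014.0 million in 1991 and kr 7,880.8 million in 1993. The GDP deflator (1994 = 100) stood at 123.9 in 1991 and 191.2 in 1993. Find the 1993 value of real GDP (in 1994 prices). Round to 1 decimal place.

Real GDP = Nominal / (GDP deflator/100) = 7880.8 / 1.912 = 4121.76.

kr 4,121.8 million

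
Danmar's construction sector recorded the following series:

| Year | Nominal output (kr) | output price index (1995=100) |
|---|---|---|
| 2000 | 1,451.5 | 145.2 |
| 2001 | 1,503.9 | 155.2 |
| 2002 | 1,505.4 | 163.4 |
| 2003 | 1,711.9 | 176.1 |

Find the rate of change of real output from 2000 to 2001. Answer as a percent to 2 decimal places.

-3.07%

Real output 2000 = 1451.5/1.452 = 999.66.
Real output 2001 = 1503.9/1.552 = 969.01.
Change = 969.01/999.66 − 1 = -0.0307.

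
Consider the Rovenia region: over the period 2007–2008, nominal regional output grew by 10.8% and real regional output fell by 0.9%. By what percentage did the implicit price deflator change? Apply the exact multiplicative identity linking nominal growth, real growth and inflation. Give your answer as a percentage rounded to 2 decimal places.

(1 + g_nom) = (1 + g_real)(1 + π), so π = 1.1080 / 0.9910 − 1 = 0.11806.

11.81%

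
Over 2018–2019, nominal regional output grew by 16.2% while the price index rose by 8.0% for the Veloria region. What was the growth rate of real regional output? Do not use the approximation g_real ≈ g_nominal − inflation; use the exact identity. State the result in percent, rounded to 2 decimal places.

7.59%

(1 + g_nom) = (1 + g_real)(1 + π), so g_real = 1.1620 / 1.0800 − 1 = 0.07593.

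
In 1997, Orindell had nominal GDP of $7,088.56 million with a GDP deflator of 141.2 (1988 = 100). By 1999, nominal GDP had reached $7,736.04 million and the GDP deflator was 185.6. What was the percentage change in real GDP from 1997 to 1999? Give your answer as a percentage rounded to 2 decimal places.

-16.97%

Real GDP 1997 = 7088.56 / 1.412 = 5020.23.
Real GDP 1999 = 7736.04 / 1.856 = 4168.13.
Real growth = 4168.13 / 5020.23 − 1 = -0.1697.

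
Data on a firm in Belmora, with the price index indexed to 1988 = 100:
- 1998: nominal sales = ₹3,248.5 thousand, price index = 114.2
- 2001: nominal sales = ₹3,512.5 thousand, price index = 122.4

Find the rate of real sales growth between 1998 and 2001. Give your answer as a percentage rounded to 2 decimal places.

Real sales 1998 = 3248.5 / 1.142 = 2844.57.
Real sales 2001 = 3512.5 / 1.224 = 2869.69.
Real growth = 2869.69 / 2844.57 − 1 = 0.0088.

0.88%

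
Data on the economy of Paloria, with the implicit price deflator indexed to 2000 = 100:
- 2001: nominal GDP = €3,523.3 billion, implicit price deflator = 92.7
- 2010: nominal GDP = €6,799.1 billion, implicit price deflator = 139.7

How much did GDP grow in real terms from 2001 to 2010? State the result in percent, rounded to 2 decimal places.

28.05%

Deflate each year: 2001 → 3523.3/0.927 = 3800.76; 2010 → 6799.1/1.397 = 4866.93.
So real GDP changed by 4866.93/3800.76 − 1 = 0.2805, i.e. 28.05%.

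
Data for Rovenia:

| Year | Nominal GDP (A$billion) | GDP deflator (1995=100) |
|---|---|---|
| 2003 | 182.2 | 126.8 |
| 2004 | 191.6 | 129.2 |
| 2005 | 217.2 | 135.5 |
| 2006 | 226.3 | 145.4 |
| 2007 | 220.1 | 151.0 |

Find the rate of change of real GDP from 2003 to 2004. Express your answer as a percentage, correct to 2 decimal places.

Real GDP 2003 = 182.2/1.268 = 143.69.
Real GDP 2004 = 191.6/1.292 = 148.30.
Change = 148.30/143.69 − 1 = 0.0321.

3.21%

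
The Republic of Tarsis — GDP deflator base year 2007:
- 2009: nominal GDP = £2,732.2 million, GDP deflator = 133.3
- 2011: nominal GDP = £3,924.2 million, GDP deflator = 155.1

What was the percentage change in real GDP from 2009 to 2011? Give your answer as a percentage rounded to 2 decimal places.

Real GDP 2009 = 2732.2 / 1.333 = 2049.66.
Real GDP 2011 = 3924.2 / 1.551 = 2530.11.
Real growth = 2530.11 / 2049.66 − 1 = 0.2344.

23.44%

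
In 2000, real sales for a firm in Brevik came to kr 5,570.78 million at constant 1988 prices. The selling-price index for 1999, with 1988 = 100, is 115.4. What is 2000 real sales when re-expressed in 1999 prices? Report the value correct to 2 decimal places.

Real sales in 1999 prices = Real sales in 1988 prices × (P_1999/P_1988) = 5570.78 × 1.154 = 6428.68.

kr 6,428.68 million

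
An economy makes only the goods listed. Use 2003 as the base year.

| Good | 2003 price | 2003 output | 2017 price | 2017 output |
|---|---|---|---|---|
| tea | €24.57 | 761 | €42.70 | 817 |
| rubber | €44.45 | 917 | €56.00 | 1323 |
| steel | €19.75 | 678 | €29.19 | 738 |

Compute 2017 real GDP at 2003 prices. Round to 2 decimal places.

Real GDP 2017 = Σ (p_2003 × q_2017) = 24.57·817 + 44.45·1323 + 19.75·738 = 93456.54.

€93456.54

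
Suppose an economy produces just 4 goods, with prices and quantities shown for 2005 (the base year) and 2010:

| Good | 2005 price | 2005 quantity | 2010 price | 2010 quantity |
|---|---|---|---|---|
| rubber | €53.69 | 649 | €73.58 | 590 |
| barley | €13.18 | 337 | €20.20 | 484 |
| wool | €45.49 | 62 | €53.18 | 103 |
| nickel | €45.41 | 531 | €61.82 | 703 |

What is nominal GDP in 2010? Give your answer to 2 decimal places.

Nominal GDP 2010 = Σ (p_2010 × q_2010) = 73.58·590 + 20.20·484 + 53.18·103 + 61.82·703 = 102126.00.

€102126.00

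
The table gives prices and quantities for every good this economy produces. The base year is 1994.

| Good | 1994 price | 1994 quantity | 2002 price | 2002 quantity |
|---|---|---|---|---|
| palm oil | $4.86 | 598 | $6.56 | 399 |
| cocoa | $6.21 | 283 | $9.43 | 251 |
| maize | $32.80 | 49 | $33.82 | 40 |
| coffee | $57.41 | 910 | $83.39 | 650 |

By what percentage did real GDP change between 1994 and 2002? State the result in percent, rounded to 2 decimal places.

Real GDP 1994 = Nominal GDP 1994 = 4.86·598 + 6.21·283 + 32.80·49 + 57.41·910 = 58514.01.
Real GDP 2002 (at 1994 prices) = 4.86·399 + 6.21·251 + 32.80·40 + 57.41·650 = 42126.35.
Real growth = 42126.35/58514.01 − 1 = -0.2801.

-28.01%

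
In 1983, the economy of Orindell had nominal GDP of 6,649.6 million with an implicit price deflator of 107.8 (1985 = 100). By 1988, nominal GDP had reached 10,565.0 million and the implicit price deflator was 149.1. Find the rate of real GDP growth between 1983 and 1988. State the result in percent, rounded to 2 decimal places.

14.87%

Real GDP 1983 = 6649.6 / 1.078 = 6168.46.
Real GDP 1988 = 10565.0 / 1.491 = 7085.85.
Real growth = 7085.85 / 6168.46 − 1 = 0.1487.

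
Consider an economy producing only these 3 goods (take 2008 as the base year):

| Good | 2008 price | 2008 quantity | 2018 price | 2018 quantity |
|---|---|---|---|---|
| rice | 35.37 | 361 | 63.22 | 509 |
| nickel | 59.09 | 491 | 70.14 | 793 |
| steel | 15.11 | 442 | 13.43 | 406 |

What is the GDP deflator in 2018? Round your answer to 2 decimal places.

Nominal GDP 2018 = 63.22·509 + 70.14·793 + 13.43·406 = 93252.58.
Real GDP 2018 (at 2008 prices) = 35.37·509 + 59.09·793 + 15.11·406 = 70996.36.
Deflator = Nominal/Real × 100 = 93252.58/70996.36 × 100 = 131.348.

131.35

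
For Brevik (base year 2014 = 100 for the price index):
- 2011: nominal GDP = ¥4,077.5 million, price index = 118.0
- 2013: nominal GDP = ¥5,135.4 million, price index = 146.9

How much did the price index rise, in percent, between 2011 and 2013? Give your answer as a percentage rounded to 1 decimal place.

24.5%

Price-level change = 146.9 / 118.0 − 1 = 0.2449.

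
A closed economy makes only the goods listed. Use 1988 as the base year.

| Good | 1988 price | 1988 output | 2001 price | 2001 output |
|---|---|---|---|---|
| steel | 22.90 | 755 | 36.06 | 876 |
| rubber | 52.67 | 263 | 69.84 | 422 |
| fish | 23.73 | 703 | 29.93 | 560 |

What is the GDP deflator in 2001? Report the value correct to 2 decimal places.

Nominal GDP 2001 = 36.06·876 + 69.84·422 + 29.93·560 = 77821.84.
Real GDP 2001 (at 1988 prices) = 22.90·876 + 52.67·422 + 23.73·560 = 55575.94.
Deflator = Nominal/Real × 100 = 77821.84/55575.94 × 100 = 140.028.

140.03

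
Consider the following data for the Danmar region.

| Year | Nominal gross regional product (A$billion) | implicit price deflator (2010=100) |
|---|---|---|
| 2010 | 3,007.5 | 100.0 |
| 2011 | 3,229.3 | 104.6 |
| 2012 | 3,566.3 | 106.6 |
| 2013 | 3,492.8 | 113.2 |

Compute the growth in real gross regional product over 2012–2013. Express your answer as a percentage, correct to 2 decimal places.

Real gross regional product 2012 = 3566.3/1.066 = 3345.50.
Real gross regional product 2013 = 3492.8/1.132 = 3085.51.
Change = 3085.51/3345.50 − 1 = -0.0777.

-7.77%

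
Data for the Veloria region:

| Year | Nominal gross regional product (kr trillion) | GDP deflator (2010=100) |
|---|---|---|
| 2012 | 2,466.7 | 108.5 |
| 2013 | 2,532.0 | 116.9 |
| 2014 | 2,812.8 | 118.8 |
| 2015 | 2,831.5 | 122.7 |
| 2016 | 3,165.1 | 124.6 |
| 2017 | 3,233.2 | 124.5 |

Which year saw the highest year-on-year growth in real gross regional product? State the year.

2013: real = 2532.0/1.169 = 2165.95; growth vs 2012 (2273.46) = -4.73%.
2014: real = 2812.8/1.188 = 2367.68; growth vs 2013 (2165.95) = 9.31%.
2015: real = 2831.5/1.227 = 2307.66; growth vs 2014 (2367.68) = -2.53%.
2016: real = 3165.1/1.246 = 2540.21; growth vs 2015 (2307.66) = 10.08%.
2017: real = 3233.2/1.245 = 2596.95; growth vs 2016 (2540.21) = 2.23%.

2016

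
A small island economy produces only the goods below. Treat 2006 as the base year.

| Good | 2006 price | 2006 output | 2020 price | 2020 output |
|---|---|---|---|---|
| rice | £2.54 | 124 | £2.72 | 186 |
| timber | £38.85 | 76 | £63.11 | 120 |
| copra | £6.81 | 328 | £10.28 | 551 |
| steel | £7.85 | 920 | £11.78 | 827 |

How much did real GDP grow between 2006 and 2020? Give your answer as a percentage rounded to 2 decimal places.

20.87%

Real GDP 2006 = Nominal GDP 2006 = 2.54·124 + 38.85·76 + 6.81·328 + 7.85·920 = 12723.24.
Real GDP 2020 (at 2006 prices) = 2.54·186 + 38.85·120 + 6.81·551 + 7.85·827 = 15378.70.
Real growth = 15378.70/12723.24 − 1 = 0.2087.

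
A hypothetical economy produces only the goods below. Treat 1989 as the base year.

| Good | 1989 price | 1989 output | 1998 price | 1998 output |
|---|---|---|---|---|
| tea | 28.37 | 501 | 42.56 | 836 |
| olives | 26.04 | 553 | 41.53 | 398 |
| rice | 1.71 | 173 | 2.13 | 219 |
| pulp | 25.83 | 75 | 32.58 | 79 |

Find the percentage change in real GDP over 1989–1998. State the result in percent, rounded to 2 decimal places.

18.32%

Real GDP 1989 = Nominal GDP 1989 = 28.37·501 + 26.04·553 + 1.71·173 + 25.83·75 = 30846.57.
Real GDP 1998 (at 1989 prices) = 28.37·836 + 26.04·398 + 1.71·219 + 25.83·79 = 36496.30.
Real growth = 36496.30/30846.57 − 1 = 0.1832.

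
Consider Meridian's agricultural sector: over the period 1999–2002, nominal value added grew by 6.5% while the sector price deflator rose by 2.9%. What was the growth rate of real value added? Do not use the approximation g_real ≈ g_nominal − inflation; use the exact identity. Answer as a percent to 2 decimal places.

(1 + g_nom) = (1 + g_real)(1 + π), so g_real = 1.0650 / 1.0290 − 1 = 0.03499.

3.50%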